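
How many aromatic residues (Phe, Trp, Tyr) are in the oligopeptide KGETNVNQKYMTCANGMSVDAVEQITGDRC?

1

Matching residues: Y10.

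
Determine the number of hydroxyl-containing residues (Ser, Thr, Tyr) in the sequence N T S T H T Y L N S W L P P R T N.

Matching residues: T2, S3, T4, T6, Y7, S10, T16.

7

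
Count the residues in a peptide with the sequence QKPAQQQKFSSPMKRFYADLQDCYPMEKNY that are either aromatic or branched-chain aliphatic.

Aromatic: F, W, Y. Branched-chain aliphatic: I, L, V.
Aromatic residues here: F9, F16, Y17, Y24, Y30 (5).
Branched-chain aliphatic residues here: L20 (1).
The two groups share no amino acid, so total = 5 + 1 = 6.

6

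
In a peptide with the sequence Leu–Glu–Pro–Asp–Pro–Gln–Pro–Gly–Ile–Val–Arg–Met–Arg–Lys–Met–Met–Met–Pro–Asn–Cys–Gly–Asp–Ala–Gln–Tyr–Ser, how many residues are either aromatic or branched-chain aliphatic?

4

Aromatic: F, W, Y. Branched-chain aliphatic: I, L, V.
Aromatic residues here: Tyr25 (1).
Branched-chain aliphatic residues here: Leu1, Ile9, Val10 (3).
The two groups share no amino acid, so total = 1 + 3 = 4.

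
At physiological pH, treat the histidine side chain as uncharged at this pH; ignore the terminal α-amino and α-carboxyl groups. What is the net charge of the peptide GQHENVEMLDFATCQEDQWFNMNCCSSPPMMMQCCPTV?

The side chains ionized at physiological pH are Lys/Arg (+1) and Asp/Glu (−1); with His treated as neutral, nothing else contributes.
Positive (K, R): none → +0.
Negative (D, E): E4, E7, D10, E16, D17 → −5.
Net charge = (+0) + (−5) = −5.

-5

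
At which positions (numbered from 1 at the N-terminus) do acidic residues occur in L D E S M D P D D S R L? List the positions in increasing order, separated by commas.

Aspartate (D) and glutamate (E) have carboxylic-acid side chains and are the acidic amino acids.
Matching residues: D2, E3, D6, D8, D9.

2, 3, 6, 8, 9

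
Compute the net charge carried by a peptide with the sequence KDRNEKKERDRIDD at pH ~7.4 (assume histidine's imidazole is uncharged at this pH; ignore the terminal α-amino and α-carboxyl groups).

At pH ~7.4 the Lys and Arg side chains are protonated (+1), the Asp and Glu side chains are deprotonated (−1), and with His taken as neutral all other side chains carry no charge.
Positive (K, R): K1, R3, K6, K7, R9, R11 → +6.
Negative (D, E): D2, E5, E8, D10, D13, D14 → −6.
Net charge = (+6) + (−6) = 0.

0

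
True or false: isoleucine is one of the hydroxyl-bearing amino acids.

False

Serine (S), threonine (T), and tyrosine (Y) each carry a hydroxyl group on the side chain.
Isoleucine is not in this group.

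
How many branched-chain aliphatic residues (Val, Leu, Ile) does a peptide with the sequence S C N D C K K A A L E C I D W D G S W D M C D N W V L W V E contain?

Matching residues: L10, I13, V26, L27, V29.

5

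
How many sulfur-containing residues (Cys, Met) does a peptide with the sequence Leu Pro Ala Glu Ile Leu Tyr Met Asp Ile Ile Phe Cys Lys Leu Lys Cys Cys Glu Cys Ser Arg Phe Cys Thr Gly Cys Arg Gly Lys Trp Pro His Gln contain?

7

Matching residues: Met8, Cys13, Cys17, Cys18, Cys20, Cys24, Cys27.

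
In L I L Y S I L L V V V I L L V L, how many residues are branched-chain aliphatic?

14

The BCAAs are Val, Leu, and Ile — aliphatic side chains with a branch point.
Matching residues: L1, I2, L3, I6, L7, L8, V9, V10, V11, I12, L13, L14, V15, L16.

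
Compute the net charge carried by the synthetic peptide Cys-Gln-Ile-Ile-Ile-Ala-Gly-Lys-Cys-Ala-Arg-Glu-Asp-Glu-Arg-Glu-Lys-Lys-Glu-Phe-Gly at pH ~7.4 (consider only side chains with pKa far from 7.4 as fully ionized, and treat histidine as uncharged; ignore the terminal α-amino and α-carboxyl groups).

The side chains ionized at physiological pH are Lys/Arg (+1) and Asp/Glu (−1); with His treated as neutral, nothing else contributes.
Positive (K, R): Lys8, Arg11, Arg15, Lys17, Lys18 → +5.
Negative (D, E): Glu12, Asp13, Glu14, Glu16, Glu19 → −5.
Net charge = (+5) + (−5) = 0.

0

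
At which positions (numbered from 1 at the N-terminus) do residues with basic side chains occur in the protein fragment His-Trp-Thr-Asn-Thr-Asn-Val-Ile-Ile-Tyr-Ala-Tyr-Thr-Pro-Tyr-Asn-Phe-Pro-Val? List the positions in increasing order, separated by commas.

1

The basic amino acids are Lys (K), Arg (R), and His (H).
Matching residues: His1.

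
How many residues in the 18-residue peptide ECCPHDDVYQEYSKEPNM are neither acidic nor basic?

11

Acidic: D, E. Basic: K, R, H. All other residues are neither.
Matching residues: C2, C3, P4, V8, Y9, Q10, Y12, S13, P16, N17, M18.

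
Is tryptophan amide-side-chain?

Only N (asparagine) and Q (glutamine) carry a side-chain carboxamide.
Tryptophan is not in this group.

No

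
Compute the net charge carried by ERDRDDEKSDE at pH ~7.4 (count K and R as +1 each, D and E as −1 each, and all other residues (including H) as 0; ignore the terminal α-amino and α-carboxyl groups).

Positive (K, R): R2, R4, K8 → +3.
Negative (D, E): E1, D3, D5, D6, E7, D10, E11 → −7.
Net charge = (+3) + (−7) = −4.

-4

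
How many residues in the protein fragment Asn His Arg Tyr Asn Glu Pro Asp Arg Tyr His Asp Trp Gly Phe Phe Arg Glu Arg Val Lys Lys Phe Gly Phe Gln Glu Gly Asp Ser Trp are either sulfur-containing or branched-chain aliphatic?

Sulfur-containing: C, M. Branched-chain aliphatic: I, L, V.
Sulfur-containing residues here: none (0).
Branched-chain aliphatic residues here: Val20 (1).
The two groups share no amino acid, so total = 0 + 1 = 1.

1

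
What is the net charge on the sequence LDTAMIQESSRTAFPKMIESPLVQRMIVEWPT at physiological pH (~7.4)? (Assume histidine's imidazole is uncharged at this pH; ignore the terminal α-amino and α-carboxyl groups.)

The side chains ionized at physiological pH are Lys/Arg (+1) and Asp/Glu (−1); with His treated as neutral, nothing else contributes.
Positive (K, R): R11, K16, R25 → +3.
Negative (D, E): D2, E8, E19, E29 → −4.
Net charge = (+3) + (−4) = −1.

-1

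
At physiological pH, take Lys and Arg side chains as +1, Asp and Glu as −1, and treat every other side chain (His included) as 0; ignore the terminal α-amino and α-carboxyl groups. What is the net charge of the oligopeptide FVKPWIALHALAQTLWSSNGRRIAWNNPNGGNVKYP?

+4

Positive (K, R): K3, R21, R22, K34 → +4.
Negative (D, E): none → −0.
Net charge = (+4) + (−0) = +4.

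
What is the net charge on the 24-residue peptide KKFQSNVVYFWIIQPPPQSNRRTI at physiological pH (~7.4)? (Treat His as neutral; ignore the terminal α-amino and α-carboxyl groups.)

Near pH 7.4, K and R contribute +1 each, D and E contribute −1 each, and every other side chain (His included, as stated) is uncharged.
Positive (K, R): K1, K2, R21, R22 → +4.
Negative (D, E): none → −0.
Net charge = (+4) + (−0) = +4.

+4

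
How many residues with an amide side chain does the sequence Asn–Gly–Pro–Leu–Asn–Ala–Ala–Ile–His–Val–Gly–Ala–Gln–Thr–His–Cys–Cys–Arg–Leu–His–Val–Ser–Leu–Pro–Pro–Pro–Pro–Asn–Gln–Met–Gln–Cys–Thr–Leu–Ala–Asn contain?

7

Asparagine (N) and glutamine (Q) have uncharged amide side chains.
Matching residues: Asn1, Asn5, Gln13, Asn28, Gln29, Gln31, Asn36.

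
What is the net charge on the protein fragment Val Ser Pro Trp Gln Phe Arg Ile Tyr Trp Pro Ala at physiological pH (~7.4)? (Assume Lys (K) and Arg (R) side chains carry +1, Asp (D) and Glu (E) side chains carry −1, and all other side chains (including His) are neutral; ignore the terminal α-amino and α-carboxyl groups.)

+1

Positive (K, R): Arg7 → +1.
Negative (D, E): none → −0.
Net charge = (+1) + (−0) = +1.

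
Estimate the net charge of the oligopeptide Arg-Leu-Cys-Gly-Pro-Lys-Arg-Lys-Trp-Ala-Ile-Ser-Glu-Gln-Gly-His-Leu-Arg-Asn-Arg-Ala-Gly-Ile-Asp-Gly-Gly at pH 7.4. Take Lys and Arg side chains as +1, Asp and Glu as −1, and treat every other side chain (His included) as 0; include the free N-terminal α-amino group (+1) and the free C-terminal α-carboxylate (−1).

+4

Positive (K, R): Arg1, Lys6, Arg7, Lys8, Arg18, Arg20 → +6.
Negative (D, E): Glu13, Asp24 → −2.
The N-terminus (+1) and C-terminus (−1) cancel.
Net charge = (+6) + (−2) = +4.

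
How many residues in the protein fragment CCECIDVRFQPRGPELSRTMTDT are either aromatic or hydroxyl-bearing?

5

Aromatic: F, W, Y. Hydroxyl-bearing: S, T, Y.
Aromatic residues here: F9 (1).
Hydroxyl-bearing residues here: S17, T19, T21, T23 (4).
(Y belongs to both groups, but none appear in this sequence.) Total = 1 + 4 = 5.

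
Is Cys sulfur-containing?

Yes

The sulfur-bearing residues are cysteine (–SH) and methionine (–S–CH₃).
Cysteine is in this group.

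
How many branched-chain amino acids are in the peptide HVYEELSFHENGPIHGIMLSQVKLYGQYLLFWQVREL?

Valine (V), leucine (L), and isoleucine (I) are the branched-chain amino acids.
Matching residues: V2, L6, I14, I17, L19, V22, L24, L29, L30, V34, L37.

11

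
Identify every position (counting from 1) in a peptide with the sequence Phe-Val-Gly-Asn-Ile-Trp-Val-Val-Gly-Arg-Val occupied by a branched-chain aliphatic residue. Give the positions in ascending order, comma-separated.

V, L, and I make up the branched-chain aliphatic group.
Matching residues: Val2, Ile5, Val7, Val8, Val11.

2, 5, 7, 8, 11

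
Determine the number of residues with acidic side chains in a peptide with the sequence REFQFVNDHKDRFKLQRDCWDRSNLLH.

The acidic residues are Asp (D) and Glu (E), whose side chains end in a carboxylate group.
Matching residues: E2, D8, D11, D18, D21.

5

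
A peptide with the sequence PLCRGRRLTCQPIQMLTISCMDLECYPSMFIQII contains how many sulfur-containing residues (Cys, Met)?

7

Matching residues: C3, C10, M15, C20, M21, C25, M29.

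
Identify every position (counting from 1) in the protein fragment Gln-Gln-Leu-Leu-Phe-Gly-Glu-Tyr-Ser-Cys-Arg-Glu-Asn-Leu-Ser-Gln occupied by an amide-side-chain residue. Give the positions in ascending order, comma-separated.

Only N (asparagine) and Q (glutamine) carry a side-chain carboxamide.
Matching residues: Gln1, Gln2, Asn13, Gln16.

1, 2, 13, 16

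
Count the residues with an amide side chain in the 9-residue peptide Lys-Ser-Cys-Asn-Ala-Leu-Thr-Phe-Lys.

1

The amide-side-chain residues are Asn (N) and Gln (Q).
Matching residues: Asn4.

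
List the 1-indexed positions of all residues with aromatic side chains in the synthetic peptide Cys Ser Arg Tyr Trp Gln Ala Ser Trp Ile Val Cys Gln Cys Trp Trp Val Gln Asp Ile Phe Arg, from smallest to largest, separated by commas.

4, 5, 9, 15, 16, 21

Phenylalanine (F), tryptophan (W), and tyrosine (Y) have aromatic ring side chains.
Matching residues: Tyr4, Trp5, Trp9, Trp15, Trp16, Phe21.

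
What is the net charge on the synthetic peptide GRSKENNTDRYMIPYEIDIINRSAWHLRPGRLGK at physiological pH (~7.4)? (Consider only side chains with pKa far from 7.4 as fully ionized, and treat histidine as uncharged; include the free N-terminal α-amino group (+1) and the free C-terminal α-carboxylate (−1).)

+3

The side chains ionized at physiological pH are Lys/Arg (+1) and Asp/Glu (−1); with His treated as neutral, nothing else contributes.
Positive (K, R): R2, K4, R10, R22, R28, R31, K34 → +7.
Negative (D, E): E5, D9, E16, D18 → −4.
The N-terminus (+1) and C-terminus (−1) cancel.
Net charge = (+7) + (−4) = +3.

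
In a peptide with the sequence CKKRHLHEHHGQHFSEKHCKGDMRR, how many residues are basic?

13

Lysine (K), arginine (R), and histidine (H) have basic, nitrogen-containing side chains.
Matching residues: K2, K3, R4, H5, H7, H9, H10, H13, K17, H18, K20, R24, R25.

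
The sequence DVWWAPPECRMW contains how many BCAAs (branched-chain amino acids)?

1

Valine (V), leucine (L), and isoleucine (I) are the branched-chain amino acids.
Matching residues: V2.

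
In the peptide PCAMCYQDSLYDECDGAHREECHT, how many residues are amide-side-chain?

The amide-side-chain residues are Asn (N) and Gln (Q).
Matching residues: Q7.

1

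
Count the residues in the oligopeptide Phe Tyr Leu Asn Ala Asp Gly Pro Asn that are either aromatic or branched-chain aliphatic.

Aromatic: F, W, Y. Branched-chain aliphatic: I, L, V.
Aromatic residues here: Phe1, Tyr2 (2).
Branched-chain aliphatic residues here: Leu3 (1).
The two groups share no amino acid, so total = 2 + 1 = 3.

3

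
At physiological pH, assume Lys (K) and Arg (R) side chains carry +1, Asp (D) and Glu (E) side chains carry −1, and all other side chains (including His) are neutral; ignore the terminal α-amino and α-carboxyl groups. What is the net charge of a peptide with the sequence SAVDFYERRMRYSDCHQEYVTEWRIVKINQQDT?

Positive (K, R): R8, R9, R11, R24, K27 → +5.
Negative (D, E): D4, E7, D14, E18, E22, D32 → −6.
Net charge = (+5) + (−6) = −1.

-1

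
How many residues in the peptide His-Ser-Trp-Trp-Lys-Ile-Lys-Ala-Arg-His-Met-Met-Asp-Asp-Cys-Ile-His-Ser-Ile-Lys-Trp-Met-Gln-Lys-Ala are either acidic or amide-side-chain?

3

Acidic: D, E. Amide-side-chain: N, Q.
Acidic residues here: Asp13, Asp14 (2).
Amide-side-chain residues here: Gln23 (1).
The two groups share no amino acid, so total = 2 + 1 = 3.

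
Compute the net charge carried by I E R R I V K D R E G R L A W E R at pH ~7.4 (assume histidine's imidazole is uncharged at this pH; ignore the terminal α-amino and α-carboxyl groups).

+2

Near pH 7.4, K and R contribute +1 each, D and E contribute −1 each, and every other side chain (His included, as stated) is uncharged.
Positive (K, R): R3, R4, K7, R9, R12, R17 → +6.
Negative (D, E): E2, D8, E10, E16 → −4.
Net charge = (+6) + (−4) = +2.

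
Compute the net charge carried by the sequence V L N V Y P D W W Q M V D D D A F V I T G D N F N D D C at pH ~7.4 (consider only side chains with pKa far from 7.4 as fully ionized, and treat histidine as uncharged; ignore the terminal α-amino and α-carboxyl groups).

Near pH 7.4, K and R contribute +1 each, D and E contribute −1 each, and every other side chain (His included, as stated) is uncharged.
Positive (K, R): none → +0.
Negative (D, E): D7, D13, D14, D15, D22, D26, D27 → −7.
Net charge = (+0) + (−7) = −7.

-7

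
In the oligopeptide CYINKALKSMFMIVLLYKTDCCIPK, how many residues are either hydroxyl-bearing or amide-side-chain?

5

Hydroxyl-bearing: S, T, Y. Amide-side-chain: N, Q.
Hydroxyl-bearing residues here: Y2, S9, Y17, T19 (4).
Amide-side-chain residues here: N4 (1).
The two groups share no amino acid, so total = 4 + 1 = 5.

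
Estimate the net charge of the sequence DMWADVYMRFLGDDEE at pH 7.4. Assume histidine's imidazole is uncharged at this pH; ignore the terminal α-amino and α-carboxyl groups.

-5

At pH ~7.4 the Lys and Arg side chains are protonated (+1), the Asp and Glu side chains are deprotonated (−1), and with His taken as neutral all other side chains carry no charge.
Positive (K, R): R9 → +1.
Negative (D, E): D1, D5, D13, D14, E15, E16 → −6.
Net charge = (+1) + (−6) = −5.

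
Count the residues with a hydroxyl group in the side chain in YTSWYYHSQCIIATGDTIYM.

Serine (S), threonine (T), and tyrosine (Y) each carry a hydroxyl group on the side chain.
Matching residues: Y1, T2, S3, Y5, Y6, S8, T14, T17, Y19.

9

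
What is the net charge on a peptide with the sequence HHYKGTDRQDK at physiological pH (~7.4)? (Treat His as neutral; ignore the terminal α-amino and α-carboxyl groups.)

At pH ~7.4 the Lys and Arg side chains are protonated (+1), the Asp and Glu side chains are deprotonated (−1), and with His taken as neutral all other side chains carry no charge.
Positive (K, R): K4, R8, K11 → +3.
Negative (D, E): D7, D10 → −2.
Net charge = (+3) + (−2) = +1.

+1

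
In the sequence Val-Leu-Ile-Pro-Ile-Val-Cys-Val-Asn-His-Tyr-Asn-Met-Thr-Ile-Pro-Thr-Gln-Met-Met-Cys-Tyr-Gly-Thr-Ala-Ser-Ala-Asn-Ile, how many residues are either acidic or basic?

Acidic: D, E. Basic: H, K, R.
Acidic residues here: none (0).
Basic residues here: His10 (1).
The two groups share no amino acid, so total = 0 + 1 = 1.

1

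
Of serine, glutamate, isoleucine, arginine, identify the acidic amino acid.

glutamate

Only D (aspartate) and E (glutamate) carry a side-chain carboxylic acid.
Of the listed options, only glutamate belongs to this group.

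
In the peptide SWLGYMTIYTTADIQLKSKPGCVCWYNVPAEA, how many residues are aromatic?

F, W, and Y each carry an aromatic ring on the side chain.
Matching residues: W2, Y5, Y9, W25, Y26.

5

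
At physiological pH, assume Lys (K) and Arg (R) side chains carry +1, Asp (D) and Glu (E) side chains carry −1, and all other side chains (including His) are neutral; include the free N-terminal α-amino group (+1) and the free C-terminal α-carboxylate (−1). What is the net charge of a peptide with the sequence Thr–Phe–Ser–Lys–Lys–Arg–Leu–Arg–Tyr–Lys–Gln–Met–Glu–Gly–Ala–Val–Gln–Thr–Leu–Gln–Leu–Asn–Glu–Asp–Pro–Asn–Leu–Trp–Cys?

+2

Positive (K, R): Lys4, Lys5, Arg6, Arg8, Lys10 → +5.
Negative (D, E): Glu13, Glu23, Asp24 → −3.
The N-terminus (+1) and C-terminus (−1) cancel.
Net charge = (+5) + (−3) = +2.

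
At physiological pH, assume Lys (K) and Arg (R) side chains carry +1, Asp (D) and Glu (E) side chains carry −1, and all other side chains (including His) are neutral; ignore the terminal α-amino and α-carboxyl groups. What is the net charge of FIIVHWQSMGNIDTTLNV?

Positive (K, R): none → +0.
Negative (D, E): D13 → −1.
Net charge = (+0) + (−1) = −1.

-1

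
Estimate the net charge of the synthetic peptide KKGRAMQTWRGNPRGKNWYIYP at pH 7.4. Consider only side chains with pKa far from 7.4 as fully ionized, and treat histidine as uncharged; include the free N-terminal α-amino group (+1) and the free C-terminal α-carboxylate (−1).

+6

At pH ~7.4 the Lys and Arg side chains are protonated (+1), the Asp and Glu side chains are deprotonated (−1), and with His taken as neutral all other side chains carry no charge.
Positive (K, R): K1, K2, R4, R10, R14, K16 → +6.
Negative (D, E): none → −0.
The N-terminus (+1) and C-terminus (−1) cancel.
Net charge = (+6) + (−0) = +6.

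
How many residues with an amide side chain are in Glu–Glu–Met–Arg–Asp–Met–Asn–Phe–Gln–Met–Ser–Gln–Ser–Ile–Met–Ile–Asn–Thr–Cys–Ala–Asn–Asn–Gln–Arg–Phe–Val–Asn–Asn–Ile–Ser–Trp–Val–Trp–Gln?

10

Only N (asparagine) and Q (glutamine) carry a side-chain carboxamide.
Matching residues: Asn7, Gln9, Gln12, Asn17, Asn21, Asn22, Gln23, Asn27, Asn28, Gln34.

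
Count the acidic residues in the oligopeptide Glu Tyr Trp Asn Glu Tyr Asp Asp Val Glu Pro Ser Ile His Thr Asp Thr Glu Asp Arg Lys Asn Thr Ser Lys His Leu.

8

Aspartate (D) and glutamate (E) have carboxylic-acid side chains and are the acidic amino acids.
Matching residues: Glu1, Glu5, Asp7, Asp8, Glu10, Asp16, Glu18, Asp19.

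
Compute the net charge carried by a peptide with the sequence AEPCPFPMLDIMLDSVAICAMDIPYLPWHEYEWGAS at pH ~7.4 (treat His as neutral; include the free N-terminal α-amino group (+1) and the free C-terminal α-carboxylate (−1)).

Near pH 7.4, K and R contribute +1 each, D and E contribute −1 each, and every other side chain (His included, as stated) is uncharged.
Positive (K, R): none → +0.
Negative (D, E): E2, D10, D14, D22, E30, E32 → −6.
The N-terminus (+1) and C-terminus (−1) cancel.
Net charge = (+0) + (−6) = −6.

-6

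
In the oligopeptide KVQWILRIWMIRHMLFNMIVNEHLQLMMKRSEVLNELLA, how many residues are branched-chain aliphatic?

14

The BCAAs are Val, Leu, and Ile — aliphatic side chains with a branch point.
Matching residues: V2, I5, L6, I8, I11, L15, I19, V20, L24, L26, V33, L34, L37, L38.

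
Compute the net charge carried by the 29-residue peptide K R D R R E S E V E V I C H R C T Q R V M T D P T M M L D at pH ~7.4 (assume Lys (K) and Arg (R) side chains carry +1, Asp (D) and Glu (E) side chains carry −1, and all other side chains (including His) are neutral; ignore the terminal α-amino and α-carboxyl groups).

Positive (K, R): K1, R2, R4, R5, R15, R19 → +6.
Negative (D, E): D3, E6, E8, E10, D23, D29 → −6.
Net charge = (+6) + (−6) = 0.

0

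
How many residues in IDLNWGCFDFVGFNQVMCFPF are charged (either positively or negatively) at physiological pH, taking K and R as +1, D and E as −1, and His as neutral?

Charged side chains at pH ~7.4: K, R (positive); D, E (negative).
Matching residues: D2, D9.

2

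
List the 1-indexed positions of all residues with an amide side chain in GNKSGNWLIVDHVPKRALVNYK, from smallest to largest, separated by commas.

2, 6, 20

Asparagine (N) and glutamine (Q) have uncharged amide side chains.
Matching residues: N2, N6, N20.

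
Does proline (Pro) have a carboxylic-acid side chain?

No

The acidic residues are Asp (D) and Glu (E), whose side chains end in a carboxylate group.
Proline is not in this group.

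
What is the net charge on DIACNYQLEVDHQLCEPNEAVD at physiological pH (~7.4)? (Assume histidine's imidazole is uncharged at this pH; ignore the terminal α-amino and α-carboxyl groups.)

-6

Near pH 7.4, K and R contribute +1 each, D and E contribute −1 each, and every other side chain (His included, as stated) is uncharged.
Positive (K, R): none → +0.
Negative (D, E): D1, E9, D11, E16, E19, D22 → −6.
Net charge = (+0) + (−6) = −6.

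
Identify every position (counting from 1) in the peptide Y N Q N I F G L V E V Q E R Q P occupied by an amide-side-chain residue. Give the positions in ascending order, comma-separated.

Asparagine (N) and glutamine (Q) have uncharged amide side chains.
Matching residues: N2, Q3, N4, Q12, Q15.

2, 3, 4, 12, 15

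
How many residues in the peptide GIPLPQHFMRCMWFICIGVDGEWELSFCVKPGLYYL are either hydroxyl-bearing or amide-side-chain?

4

Hydroxyl-bearing: S, T, Y. Amide-side-chain: N, Q.
Hydroxyl-bearing residues here: S26, Y34, Y35 (3).
Amide-side-chain residues here: Q6 (1).
The two groups share no amino acid, so total = 3 + 1 = 4.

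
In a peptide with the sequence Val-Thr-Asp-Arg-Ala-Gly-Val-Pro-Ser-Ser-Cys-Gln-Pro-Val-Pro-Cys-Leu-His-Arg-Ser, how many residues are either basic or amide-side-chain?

4

Basic: H, K, R. Amide-side-chain: N, Q.
Basic residues here: Arg4, His18, Arg19 (3).
Amide-side-chain residues here: Gln12 (1).
The two groups share no amino acid, so total = 3 + 1 = 4.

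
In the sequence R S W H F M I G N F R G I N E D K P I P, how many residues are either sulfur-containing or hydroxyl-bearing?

Sulfur-containing: C, M. Hydroxyl-bearing: S, T, Y.
Sulfur-containing residues here: M6 (1).
Hydroxyl-bearing residues here: S2 (1).
The two groups share no amino acid, so total = 1 + 1 = 2.

2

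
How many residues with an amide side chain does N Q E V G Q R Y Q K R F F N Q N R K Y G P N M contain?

The amide-side-chain residues are Asn (N) and Gln (Q).
Matching residues: N1, Q2, Q6, Q9, N14, Q15, N16, N22.

8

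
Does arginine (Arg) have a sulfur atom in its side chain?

No

Only Cys (C) and Met (M) have a sulfur atom in the side chain.
Arginine is not in this group.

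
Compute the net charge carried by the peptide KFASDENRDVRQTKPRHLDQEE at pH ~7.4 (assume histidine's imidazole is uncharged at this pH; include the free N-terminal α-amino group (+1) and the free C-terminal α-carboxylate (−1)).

The side chains ionized at physiological pH are Lys/Arg (+1) and Asp/Glu (−1); with His treated as neutral, nothing else contributes.
Positive (K, R): K1, R8, R11, K14, R16 → +5.
Negative (D, E): D5, E6, D9, D19, E21, E22 → −6.
The N-terminus (+1) and C-terminus (−1) cancel.
Net charge = (+5) + (−6) = −1.

-1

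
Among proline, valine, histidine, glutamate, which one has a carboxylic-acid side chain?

glutamate

Only D (aspartate) and E (glutamate) carry a side-chain carboxylic acid.
Of the listed options, only glutamate belongs to this group.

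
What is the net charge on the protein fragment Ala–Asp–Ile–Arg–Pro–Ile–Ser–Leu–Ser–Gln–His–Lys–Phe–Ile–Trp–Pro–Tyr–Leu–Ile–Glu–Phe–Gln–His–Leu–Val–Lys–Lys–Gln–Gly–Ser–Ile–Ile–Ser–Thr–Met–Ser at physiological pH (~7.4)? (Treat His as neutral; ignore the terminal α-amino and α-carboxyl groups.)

+2

At pH ~7.4 the Lys and Arg side chains are protonated (+1), the Asp and Glu side chains are deprotonated (−1), and with His taken as neutral all other side chains carry no charge.
Positive (K, R): Arg4, Lys12, Lys26, Lys27 → +4.
Negative (D, E): Asp2, Glu20 → −2.
Net charge = (+4) + (−2) = +2.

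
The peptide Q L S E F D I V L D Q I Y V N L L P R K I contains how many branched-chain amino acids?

V, L, and I make up the branched-chain aliphatic group.
Matching residues: L2, I7, V8, L9, I12, V14, L16, L17, I21.

9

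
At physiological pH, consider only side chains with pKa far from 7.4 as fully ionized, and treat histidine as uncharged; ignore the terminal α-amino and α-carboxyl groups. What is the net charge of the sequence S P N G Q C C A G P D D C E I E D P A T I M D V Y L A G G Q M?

-6

Near pH 7.4, K and R contribute +1 each, D and E contribute −1 each, and every other side chain (His included, as stated) is uncharged.
Positive (K, R): none → +0.
Negative (D, E): D11, D12, E14, E16, D17, D23 → −6.
Net charge = (+0) + (−6) = −6.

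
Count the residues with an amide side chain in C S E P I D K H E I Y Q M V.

The amide-side-chain residues are Asn (N) and Gln (Q).
Matching residues: Q12.

1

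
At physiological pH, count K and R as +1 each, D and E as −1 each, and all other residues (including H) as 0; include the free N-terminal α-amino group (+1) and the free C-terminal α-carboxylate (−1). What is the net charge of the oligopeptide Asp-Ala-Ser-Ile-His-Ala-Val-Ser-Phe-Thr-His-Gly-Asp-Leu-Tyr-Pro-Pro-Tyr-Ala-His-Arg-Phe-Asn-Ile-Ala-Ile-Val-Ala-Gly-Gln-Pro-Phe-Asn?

Positive (K, R): Arg21 → +1.
Negative (D, E): Asp1, Asp13 → −2.
The N-terminus (+1) and C-terminus (−1) cancel.
Net charge = (+1) + (−2) = −1.

-1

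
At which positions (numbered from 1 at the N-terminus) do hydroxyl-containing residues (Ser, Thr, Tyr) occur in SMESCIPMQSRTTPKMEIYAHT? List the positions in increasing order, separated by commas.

Matching residues: S1, S4, S10, T12, T13, Y19, T22.

1, 4, 10, 12, 13, 19, 22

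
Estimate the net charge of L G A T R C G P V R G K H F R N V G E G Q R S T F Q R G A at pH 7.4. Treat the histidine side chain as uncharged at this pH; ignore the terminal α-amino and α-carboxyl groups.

The side chains ionized at physiological pH are Lys/Arg (+1) and Asp/Glu (−1); with His treated as neutral, nothing else contributes.
Positive (K, R): R5, R10, K12, R15, R22, R27 → +6.
Negative (D, E): E19 → −1.
Net charge = (+6) + (−1) = +5.

+5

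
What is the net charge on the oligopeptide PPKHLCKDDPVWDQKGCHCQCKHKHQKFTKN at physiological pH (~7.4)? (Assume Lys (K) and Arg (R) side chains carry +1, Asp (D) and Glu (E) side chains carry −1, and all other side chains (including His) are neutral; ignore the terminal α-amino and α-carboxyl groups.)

Positive (K, R): K3, K7, K15, K22, K24, K27, K30 → +7.
Negative (D, E): D8, D9, D13 → −3.
Net charge = (+7) + (−3) = +4.

+4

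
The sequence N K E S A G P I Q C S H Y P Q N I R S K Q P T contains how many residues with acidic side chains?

1

Only D (aspartate) and E (glutamate) carry a side-chain carboxylic acid.
Matching residues: E3.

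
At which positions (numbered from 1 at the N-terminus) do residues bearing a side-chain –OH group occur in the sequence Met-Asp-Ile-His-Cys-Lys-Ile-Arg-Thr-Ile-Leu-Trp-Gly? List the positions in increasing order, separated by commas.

The –OH-bearing residues are Ser, Thr (aliphatic alcohols), and Tyr (phenol).
Matching residues: Thr9.

9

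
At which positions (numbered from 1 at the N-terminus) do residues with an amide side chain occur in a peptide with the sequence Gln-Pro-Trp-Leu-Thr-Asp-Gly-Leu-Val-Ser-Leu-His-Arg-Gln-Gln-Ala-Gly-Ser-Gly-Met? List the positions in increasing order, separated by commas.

1, 14, 15

Asparagine (N) and glutamine (Q) have uncharged amide side chains.
Matching residues: Gln1, Gln14, Gln15.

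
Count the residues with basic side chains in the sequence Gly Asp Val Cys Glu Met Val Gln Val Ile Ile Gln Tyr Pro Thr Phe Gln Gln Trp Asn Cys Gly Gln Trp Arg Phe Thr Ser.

1

Lysine (K), arginine (R), and histidine (H) have basic, nitrogen-containing side chains.
Matching residues: Arg25.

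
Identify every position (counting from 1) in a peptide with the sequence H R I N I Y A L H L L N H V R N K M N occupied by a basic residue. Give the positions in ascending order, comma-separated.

1, 2, 9, 13, 15, 17

The basic amino acids are Lys (K), Arg (R), and His (H).
Matching residues: H1, R2, H9, H13, R15, K17.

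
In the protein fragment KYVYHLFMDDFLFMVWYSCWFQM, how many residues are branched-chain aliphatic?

V, L, and I make up the branched-chain aliphatic group.
Matching residues: V3, L6, L12, V15.

4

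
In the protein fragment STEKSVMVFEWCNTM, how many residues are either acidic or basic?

3

Acidic: D, E. Basic: H, K, R.
Acidic residues here: E3, E10 (2).
Basic residues here: K4 (1).
The two groups share no amino acid, so total = 2 + 1 = 3.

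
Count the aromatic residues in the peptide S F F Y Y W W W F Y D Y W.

11

F, W, and Y each carry an aromatic ring on the side chain.
Matching residues: F2, F3, Y4, Y5, W6, W7, W8, F9, Y10, Y12, W13.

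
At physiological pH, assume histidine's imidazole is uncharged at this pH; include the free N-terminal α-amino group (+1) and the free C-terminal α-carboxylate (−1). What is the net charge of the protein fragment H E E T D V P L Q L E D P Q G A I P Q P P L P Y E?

-6

The side chains ionized at physiological pH are Lys/Arg (+1) and Asp/Glu (−1); with His treated as neutral, nothing else contributes.
Positive (K, R): none → +0.
Negative (D, E): E2, E3, D5, E11, D12, E25 → −6.
The N-terminus (+1) and C-terminus (−1) cancel.
Net charge = (+0) + (−6) = −6.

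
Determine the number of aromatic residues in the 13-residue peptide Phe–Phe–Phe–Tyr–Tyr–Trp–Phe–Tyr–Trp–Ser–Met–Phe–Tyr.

Phenylalanine (F), tryptophan (W), and tyrosine (Y) have aromatic ring side chains.
Matching residues: Phe1, Phe2, Phe3, Tyr4, Tyr5, Trp6, Phe7, Tyr8, Trp9, Phe12, Tyr13.

11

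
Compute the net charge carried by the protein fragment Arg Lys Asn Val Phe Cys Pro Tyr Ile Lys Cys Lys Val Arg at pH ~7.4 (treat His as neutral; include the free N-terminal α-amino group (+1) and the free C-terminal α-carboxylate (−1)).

Near pH 7.4, K and R contribute +1 each, D and E contribute −1 each, and every other side chain (His included, as stated) is uncharged.
Positive (K, R): Arg1, Lys2, Lys10, Lys12, Arg14 → +5.
Negative (D, E): none → −0.
The N-terminus (+1) and C-terminus (−1) cancel.
Net charge = (+5) + (−0) = +5.

+5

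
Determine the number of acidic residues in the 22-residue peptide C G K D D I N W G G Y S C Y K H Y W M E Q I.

Aspartate (D) and glutamate (E) have carboxylic-acid side chains and are the acidic amino acids.
Matching residues: D4, D5, E20.

3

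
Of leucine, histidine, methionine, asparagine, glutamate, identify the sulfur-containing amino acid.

methionine

Only Cys (C) and Met (M) have a sulfur atom in the side chain.
Of the listed options, only methionine belongs to this group.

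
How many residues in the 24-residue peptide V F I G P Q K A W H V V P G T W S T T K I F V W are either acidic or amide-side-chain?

1

Acidic: D, E. Amide-side-chain: N, Q.
Acidic residues here: none (0).
Amide-side-chain residues here: Q6 (1).
The two groups share no amino acid, so total = 0 + 1 = 1.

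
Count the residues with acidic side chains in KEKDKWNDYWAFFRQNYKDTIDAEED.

Aspartate (D) and glutamate (E) have carboxylic-acid side chains and are the acidic amino acids.
Matching residues: E2, D4, D8, D19, D22, E24, E25, D26.

8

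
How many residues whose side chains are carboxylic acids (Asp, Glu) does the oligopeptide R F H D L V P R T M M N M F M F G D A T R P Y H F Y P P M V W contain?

2

Matching residues: D4, D18.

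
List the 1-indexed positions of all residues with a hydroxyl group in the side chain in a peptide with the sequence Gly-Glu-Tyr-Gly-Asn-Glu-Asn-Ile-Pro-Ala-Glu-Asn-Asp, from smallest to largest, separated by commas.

Serine (S), threonine (T), and tyrosine (Y) each carry a hydroxyl group on the side chain.
Matching residues: Tyr3.

3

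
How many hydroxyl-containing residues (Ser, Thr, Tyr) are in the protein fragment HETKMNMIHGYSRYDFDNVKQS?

5

Matching residues: T3, Y11, S12, Y14, S22.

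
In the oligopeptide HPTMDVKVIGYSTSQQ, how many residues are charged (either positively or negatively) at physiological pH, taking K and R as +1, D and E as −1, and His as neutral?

2

Charged side chains at pH ~7.4: K, R (positive); D, E (negative).
Matching residues: D5, K7.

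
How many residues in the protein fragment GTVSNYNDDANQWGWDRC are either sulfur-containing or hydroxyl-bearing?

Sulfur-containing: C, M. Hydroxyl-bearing: S, T, Y.
Sulfur-containing residues here: C18 (1).
Hydroxyl-bearing residues here: T2, S4, Y6 (3).
The two groups share no amino acid, so total = 1 + 3 = 4.

4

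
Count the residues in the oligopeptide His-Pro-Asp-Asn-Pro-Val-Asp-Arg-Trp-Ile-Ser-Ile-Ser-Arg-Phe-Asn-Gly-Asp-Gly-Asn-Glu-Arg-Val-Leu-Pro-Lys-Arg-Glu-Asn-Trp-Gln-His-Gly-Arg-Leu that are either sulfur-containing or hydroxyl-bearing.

Sulfur-containing: C, M. Hydroxyl-bearing: S, T, Y.
Sulfur-containing residues here: none (0).
Hydroxyl-bearing residues here: Ser11, Ser13 (2).
The two groups share no amino acid, so total = 0 + 2 = 2.

2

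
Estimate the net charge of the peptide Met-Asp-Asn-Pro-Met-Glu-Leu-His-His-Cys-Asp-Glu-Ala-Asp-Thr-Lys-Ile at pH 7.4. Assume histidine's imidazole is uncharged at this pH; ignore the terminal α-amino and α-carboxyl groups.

The side chains ionized at physiological pH are Lys/Arg (+1) and Asp/Glu (−1); with His treated as neutral, nothing else contributes.
Positive (K, R): Lys16 → +1.
Negative (D, E): Asp2, Glu6, Asp11, Glu12, Asp14 → −5.
Net charge = (+1) + (−5) = −4.

-4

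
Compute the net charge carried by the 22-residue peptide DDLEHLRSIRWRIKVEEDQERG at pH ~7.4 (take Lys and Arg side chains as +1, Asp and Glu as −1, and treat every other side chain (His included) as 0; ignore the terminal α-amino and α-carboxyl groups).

Positive (K, R): R7, R10, R12, K14, R21 → +5.
Negative (D, E): D1, D2, E4, E16, E17, D18, E20 → −7.
Net charge = (+5) + (−7) = −2.

-2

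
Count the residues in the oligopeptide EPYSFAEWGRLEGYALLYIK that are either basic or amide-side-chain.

2

Basic: H, K, R. Amide-side-chain: N, Q.
Basic residues here: R10, K20 (2).
Amide-side-chain residues here: none (0).
The two groups share no amino acid, so total = 2 + 0 = 2.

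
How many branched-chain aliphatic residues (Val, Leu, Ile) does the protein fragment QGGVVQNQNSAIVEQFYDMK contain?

4

Matching residues: V4, V5, I12, V13.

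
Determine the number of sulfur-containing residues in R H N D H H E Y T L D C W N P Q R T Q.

Cysteine (C, thiol) and methionine (M, thioether) are the two sulfur-containing amino acids.
Matching residues: C12.

1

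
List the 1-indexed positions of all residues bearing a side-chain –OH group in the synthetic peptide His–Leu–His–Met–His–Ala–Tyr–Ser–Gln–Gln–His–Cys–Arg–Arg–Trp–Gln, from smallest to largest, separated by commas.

The –OH-bearing residues are Ser, Thr (aliphatic alcohols), and Tyr (phenol).
Matching residues: Tyr7, Ser8.

7, 8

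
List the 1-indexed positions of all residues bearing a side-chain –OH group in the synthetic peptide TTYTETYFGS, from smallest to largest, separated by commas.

The –OH-bearing residues are Ser, Thr (aliphatic alcohols), and Tyr (phenol).
Matching residues: T1, T2, Y3, T4, T6, Y7, S10.

1, 2, 3, 4, 6, 7, 10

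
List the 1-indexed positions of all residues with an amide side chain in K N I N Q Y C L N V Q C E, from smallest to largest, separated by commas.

2, 4, 5, 9, 11

The amide-side-chain residues are Asn (N) and Gln (Q).
Matching residues: N2, N4, Q5, N9, Q11.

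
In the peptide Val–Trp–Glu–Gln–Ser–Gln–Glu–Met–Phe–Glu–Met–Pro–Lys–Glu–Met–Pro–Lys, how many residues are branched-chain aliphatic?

1

The BCAAs are Val, Leu, and Ile — aliphatic side chains with a branch point.
Matching residues: Val1.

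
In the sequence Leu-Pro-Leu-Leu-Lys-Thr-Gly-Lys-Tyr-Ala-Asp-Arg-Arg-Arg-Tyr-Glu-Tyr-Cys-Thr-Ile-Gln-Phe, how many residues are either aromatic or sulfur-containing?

5

Aromatic: F, W, Y. Sulfur-containing: C, M.
Aromatic residues here: Tyr9, Tyr15, Tyr17, Phe22 (4).
Sulfur-containing residues here: Cys18 (1).
The two groups share no amino acid, so total = 4 + 1 = 5.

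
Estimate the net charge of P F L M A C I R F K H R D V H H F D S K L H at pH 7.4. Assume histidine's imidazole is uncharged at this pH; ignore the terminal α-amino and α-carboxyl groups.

+2

Near pH 7.4, K and R contribute +1 each, D and E contribute −1 each, and every other side chain (His included, as stated) is uncharged.
Positive (K, R): R8, K10, R12, K20 → +4.
Negative (D, E): D13, D18 → −2.
Net charge = (+4) + (−2) = +2.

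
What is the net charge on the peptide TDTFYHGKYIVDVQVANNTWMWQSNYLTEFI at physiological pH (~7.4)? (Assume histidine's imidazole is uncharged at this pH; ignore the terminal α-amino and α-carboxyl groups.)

The side chains ionized at physiological pH are Lys/Arg (+1) and Asp/Glu (−1); with His treated as neutral, nothing else contributes.
Positive (K, R): K8 → +1.
Negative (D, E): D2, D12, E29 → −3.
Net charge = (+1) + (−3) = −2.

-2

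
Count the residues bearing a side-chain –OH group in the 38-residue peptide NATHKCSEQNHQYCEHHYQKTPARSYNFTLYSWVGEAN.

10

S, T, and Y are the three residues with a side-chain hydroxyl.
Matching residues: T3, S7, Y13, Y18, T21, S25, Y26, T29, Y31, S32.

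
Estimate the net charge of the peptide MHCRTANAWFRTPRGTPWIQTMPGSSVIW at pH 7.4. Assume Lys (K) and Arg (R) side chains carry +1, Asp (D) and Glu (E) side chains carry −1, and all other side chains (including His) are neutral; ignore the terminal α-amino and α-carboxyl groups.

+3

Positive (K, R): R4, R11, R14 → +3.
Negative (D, E): none → −0.
Net charge = (+3) + (−0) = +3.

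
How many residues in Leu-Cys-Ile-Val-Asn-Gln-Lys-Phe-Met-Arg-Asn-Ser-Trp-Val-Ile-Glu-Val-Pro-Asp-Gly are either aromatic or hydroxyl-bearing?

Aromatic: F, W, Y. Hydroxyl-bearing: S, T, Y.
Aromatic residues here: Phe8, Trp13 (2).
Hydroxyl-bearing residues here: Ser12 (1).
(Y belongs to both groups, but none appear in this sequence.) Total = 2 + 1 = 3.

3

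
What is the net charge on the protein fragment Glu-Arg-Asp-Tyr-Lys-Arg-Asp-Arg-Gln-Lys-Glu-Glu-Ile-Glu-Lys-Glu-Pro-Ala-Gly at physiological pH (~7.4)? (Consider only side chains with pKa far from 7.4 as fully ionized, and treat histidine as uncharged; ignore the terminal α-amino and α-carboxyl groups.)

The side chains ionized at physiological pH are Lys/Arg (+1) and Asp/Glu (−1); with His treated as neutral, nothing else contributes.
Positive (K, R): Arg2, Lys5, Arg6, Arg8, Lys10, Lys15 → +6.
Negative (D, E): Glu1, Asp3, Asp7, Glu11, Glu12, Glu14, Glu16 → −7.
Net charge = (+6) + (−7) = −1.

-1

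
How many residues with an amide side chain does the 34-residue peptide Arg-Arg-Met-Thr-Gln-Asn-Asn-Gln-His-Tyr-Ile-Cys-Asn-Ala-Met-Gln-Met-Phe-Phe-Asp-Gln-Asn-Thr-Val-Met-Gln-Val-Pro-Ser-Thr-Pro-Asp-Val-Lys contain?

Only N (asparagine) and Q (glutamine) carry a side-chain carboxamide.
Matching residues: Gln5, Asn6, Asn7, Gln8, Asn13, Gln16, Gln21, Asn22, Gln26.

9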